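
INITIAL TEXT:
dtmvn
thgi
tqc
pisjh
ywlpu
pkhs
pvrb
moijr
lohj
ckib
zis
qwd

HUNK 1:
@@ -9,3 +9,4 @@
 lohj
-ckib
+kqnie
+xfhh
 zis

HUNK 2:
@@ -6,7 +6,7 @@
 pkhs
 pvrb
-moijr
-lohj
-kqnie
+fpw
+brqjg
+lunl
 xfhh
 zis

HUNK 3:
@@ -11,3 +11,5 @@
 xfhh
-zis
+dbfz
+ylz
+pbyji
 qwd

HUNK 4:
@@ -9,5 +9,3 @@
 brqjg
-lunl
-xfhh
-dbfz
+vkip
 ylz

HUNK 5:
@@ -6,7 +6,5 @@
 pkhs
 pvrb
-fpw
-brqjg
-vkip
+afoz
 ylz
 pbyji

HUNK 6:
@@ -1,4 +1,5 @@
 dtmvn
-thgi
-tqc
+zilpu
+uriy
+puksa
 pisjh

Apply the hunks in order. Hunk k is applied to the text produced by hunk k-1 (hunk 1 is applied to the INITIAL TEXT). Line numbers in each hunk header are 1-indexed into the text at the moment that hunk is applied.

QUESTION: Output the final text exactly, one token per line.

Hunk 1: at line 9 remove [ckib] add [kqnie,xfhh] -> 13 lines: dtmvn thgi tqc pisjh ywlpu pkhs pvrb moijr lohj kqnie xfhh zis qwd
Hunk 2: at line 6 remove [moijr,lohj,kqnie] add [fpw,brqjg,lunl] -> 13 lines: dtmvn thgi tqc pisjh ywlpu pkhs pvrb fpw brqjg lunl xfhh zis qwd
Hunk 3: at line 11 remove [zis] add [dbfz,ylz,pbyji] -> 15 lines: dtmvn thgi tqc pisjh ywlpu pkhs pvrb fpw brqjg lunl xfhh dbfz ylz pbyji qwd
Hunk 4: at line 9 remove [lunl,xfhh,dbfz] add [vkip] -> 13 lines: dtmvn thgi tqc pisjh ywlpu pkhs pvrb fpw brqjg vkip ylz pbyji qwd
Hunk 5: at line 6 remove [fpw,brqjg,vkip] add [afoz] -> 11 lines: dtmvn thgi tqc pisjh ywlpu pkhs pvrb afoz ylz pbyji qwd
Hunk 6: at line 1 remove [thgi,tqc] add [zilpu,uriy,puksa] -> 12 lines: dtmvn zilpu uriy puksa pisjh ywlpu pkhs pvrb afoz ylz pbyji qwd

Answer: dtmvn
zilpu
uriy
puksa
pisjh
ywlpu
pkhs
pvrb
afoz
ylz
pbyji
qwd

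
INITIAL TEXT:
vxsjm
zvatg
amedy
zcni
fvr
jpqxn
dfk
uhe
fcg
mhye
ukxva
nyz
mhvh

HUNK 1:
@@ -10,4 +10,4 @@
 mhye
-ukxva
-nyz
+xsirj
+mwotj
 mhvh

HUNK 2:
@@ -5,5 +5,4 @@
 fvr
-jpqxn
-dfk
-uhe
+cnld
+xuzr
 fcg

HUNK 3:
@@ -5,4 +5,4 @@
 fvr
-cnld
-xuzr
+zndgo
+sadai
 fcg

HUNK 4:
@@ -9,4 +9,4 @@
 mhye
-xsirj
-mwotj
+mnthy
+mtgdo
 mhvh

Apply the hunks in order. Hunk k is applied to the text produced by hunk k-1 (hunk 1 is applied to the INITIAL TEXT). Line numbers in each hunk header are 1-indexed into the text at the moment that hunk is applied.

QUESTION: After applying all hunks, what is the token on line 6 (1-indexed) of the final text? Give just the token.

Answer: zndgo

Derivation:
Hunk 1: at line 10 remove [ukxva,nyz] add [xsirj,mwotj] -> 13 lines: vxsjm zvatg amedy zcni fvr jpqxn dfk uhe fcg mhye xsirj mwotj mhvh
Hunk 2: at line 5 remove [jpqxn,dfk,uhe] add [cnld,xuzr] -> 12 lines: vxsjm zvatg amedy zcni fvr cnld xuzr fcg mhye xsirj mwotj mhvh
Hunk 3: at line 5 remove [cnld,xuzr] add [zndgo,sadai] -> 12 lines: vxsjm zvatg amedy zcni fvr zndgo sadai fcg mhye xsirj mwotj mhvh
Hunk 4: at line 9 remove [xsirj,mwotj] add [mnthy,mtgdo] -> 12 lines: vxsjm zvatg amedy zcni fvr zndgo sadai fcg mhye mnthy mtgdo mhvh
Final line 6: zndgo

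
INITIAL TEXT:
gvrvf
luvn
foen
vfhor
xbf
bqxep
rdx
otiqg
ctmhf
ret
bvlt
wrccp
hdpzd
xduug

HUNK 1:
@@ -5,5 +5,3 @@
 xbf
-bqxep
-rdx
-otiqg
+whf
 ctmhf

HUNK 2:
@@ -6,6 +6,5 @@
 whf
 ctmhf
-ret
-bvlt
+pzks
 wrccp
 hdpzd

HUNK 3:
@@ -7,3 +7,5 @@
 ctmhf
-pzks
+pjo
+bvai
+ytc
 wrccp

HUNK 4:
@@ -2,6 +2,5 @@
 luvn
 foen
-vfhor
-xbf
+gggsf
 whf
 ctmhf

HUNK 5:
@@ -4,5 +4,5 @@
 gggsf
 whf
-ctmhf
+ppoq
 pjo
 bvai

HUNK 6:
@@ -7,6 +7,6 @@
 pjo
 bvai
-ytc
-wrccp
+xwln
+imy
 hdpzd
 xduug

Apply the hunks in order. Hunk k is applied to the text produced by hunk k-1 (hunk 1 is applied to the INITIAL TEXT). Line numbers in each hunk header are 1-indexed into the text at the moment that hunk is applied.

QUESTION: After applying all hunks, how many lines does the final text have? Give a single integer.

Answer: 12

Derivation:
Hunk 1: at line 5 remove [bqxep,rdx,otiqg] add [whf] -> 12 lines: gvrvf luvn foen vfhor xbf whf ctmhf ret bvlt wrccp hdpzd xduug
Hunk 2: at line 6 remove [ret,bvlt] add [pzks] -> 11 lines: gvrvf luvn foen vfhor xbf whf ctmhf pzks wrccp hdpzd xduug
Hunk 3: at line 7 remove [pzks] add [pjo,bvai,ytc] -> 13 lines: gvrvf luvn foen vfhor xbf whf ctmhf pjo bvai ytc wrccp hdpzd xduug
Hunk 4: at line 2 remove [vfhor,xbf] add [gggsf] -> 12 lines: gvrvf luvn foen gggsf whf ctmhf pjo bvai ytc wrccp hdpzd xduug
Hunk 5: at line 4 remove [ctmhf] add [ppoq] -> 12 lines: gvrvf luvn foen gggsf whf ppoq pjo bvai ytc wrccp hdpzd xduug
Hunk 6: at line 7 remove [ytc,wrccp] add [xwln,imy] -> 12 lines: gvrvf luvn foen gggsf whf ppoq pjo bvai xwln imy hdpzd xduug
Final line count: 12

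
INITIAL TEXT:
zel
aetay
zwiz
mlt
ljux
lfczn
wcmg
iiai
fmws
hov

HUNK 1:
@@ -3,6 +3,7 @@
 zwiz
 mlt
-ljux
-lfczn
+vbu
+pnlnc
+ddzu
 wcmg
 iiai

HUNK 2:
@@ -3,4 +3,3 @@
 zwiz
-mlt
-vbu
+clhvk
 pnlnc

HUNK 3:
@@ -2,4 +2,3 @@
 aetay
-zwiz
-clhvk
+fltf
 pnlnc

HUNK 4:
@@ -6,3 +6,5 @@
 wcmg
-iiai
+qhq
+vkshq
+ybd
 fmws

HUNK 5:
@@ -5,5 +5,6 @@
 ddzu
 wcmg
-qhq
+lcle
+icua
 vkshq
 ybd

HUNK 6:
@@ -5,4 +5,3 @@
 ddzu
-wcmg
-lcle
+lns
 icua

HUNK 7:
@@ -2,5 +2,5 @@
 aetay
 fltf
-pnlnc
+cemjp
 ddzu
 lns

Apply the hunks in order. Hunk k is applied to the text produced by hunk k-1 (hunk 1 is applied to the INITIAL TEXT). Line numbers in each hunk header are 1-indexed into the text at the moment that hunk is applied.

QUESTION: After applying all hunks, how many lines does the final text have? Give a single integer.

Hunk 1: at line 3 remove [ljux,lfczn] add [vbu,pnlnc,ddzu] -> 11 lines: zel aetay zwiz mlt vbu pnlnc ddzu wcmg iiai fmws hov
Hunk 2: at line 3 remove [mlt,vbu] add [clhvk] -> 10 lines: zel aetay zwiz clhvk pnlnc ddzu wcmg iiai fmws hov
Hunk 3: at line 2 remove [zwiz,clhvk] add [fltf] -> 9 lines: zel aetay fltf pnlnc ddzu wcmg iiai fmws hov
Hunk 4: at line 6 remove [iiai] add [qhq,vkshq,ybd] -> 11 lines: zel aetay fltf pnlnc ddzu wcmg qhq vkshq ybd fmws hov
Hunk 5: at line 5 remove [qhq] add [lcle,icua] -> 12 lines: zel aetay fltf pnlnc ddzu wcmg lcle icua vkshq ybd fmws hov
Hunk 6: at line 5 remove [wcmg,lcle] add [lns] -> 11 lines: zel aetay fltf pnlnc ddzu lns icua vkshq ybd fmws hov
Hunk 7: at line 2 remove [pnlnc] add [cemjp] -> 11 lines: zel aetay fltf cemjp ddzu lns icua vkshq ybd fmws hov
Final line count: 11

Answer: 11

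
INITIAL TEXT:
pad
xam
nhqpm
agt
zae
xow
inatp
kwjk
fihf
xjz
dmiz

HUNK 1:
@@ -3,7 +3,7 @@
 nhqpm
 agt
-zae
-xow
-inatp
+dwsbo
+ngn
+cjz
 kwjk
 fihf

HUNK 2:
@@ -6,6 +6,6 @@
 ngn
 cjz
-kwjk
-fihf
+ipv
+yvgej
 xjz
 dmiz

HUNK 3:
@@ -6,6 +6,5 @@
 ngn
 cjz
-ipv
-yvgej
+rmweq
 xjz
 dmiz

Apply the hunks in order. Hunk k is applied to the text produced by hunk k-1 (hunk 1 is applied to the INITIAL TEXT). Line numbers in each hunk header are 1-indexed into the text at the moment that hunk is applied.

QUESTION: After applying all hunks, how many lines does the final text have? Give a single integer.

Answer: 10

Derivation:
Hunk 1: at line 3 remove [zae,xow,inatp] add [dwsbo,ngn,cjz] -> 11 lines: pad xam nhqpm agt dwsbo ngn cjz kwjk fihf xjz dmiz
Hunk 2: at line 6 remove [kwjk,fihf] add [ipv,yvgej] -> 11 lines: pad xam nhqpm agt dwsbo ngn cjz ipv yvgej xjz dmiz
Hunk 3: at line 6 remove [ipv,yvgej] add [rmweq] -> 10 lines: pad xam nhqpm agt dwsbo ngn cjz rmweq xjz dmiz
Final line count: 10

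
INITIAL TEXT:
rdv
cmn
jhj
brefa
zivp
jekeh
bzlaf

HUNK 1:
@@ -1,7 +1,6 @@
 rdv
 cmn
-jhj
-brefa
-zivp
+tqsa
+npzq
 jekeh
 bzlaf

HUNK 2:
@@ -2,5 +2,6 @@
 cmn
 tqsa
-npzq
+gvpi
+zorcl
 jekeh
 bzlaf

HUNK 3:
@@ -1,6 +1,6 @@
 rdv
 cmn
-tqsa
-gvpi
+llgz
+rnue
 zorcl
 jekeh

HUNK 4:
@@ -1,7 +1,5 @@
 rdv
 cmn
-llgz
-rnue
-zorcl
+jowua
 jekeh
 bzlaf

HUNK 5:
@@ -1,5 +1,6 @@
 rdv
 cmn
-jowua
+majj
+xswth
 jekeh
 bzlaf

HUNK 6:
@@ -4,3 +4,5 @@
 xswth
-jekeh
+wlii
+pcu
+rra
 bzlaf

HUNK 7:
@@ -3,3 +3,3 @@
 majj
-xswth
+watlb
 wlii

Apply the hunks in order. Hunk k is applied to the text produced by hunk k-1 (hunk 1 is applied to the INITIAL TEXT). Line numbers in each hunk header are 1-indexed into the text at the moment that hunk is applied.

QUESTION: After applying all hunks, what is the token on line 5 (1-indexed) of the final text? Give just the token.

Hunk 1: at line 1 remove [jhj,brefa,zivp] add [tqsa,npzq] -> 6 lines: rdv cmn tqsa npzq jekeh bzlaf
Hunk 2: at line 2 remove [npzq] add [gvpi,zorcl] -> 7 lines: rdv cmn tqsa gvpi zorcl jekeh bzlaf
Hunk 3: at line 1 remove [tqsa,gvpi] add [llgz,rnue] -> 7 lines: rdv cmn llgz rnue zorcl jekeh bzlaf
Hunk 4: at line 1 remove [llgz,rnue,zorcl] add [jowua] -> 5 lines: rdv cmn jowua jekeh bzlaf
Hunk 5: at line 1 remove [jowua] add [majj,xswth] -> 6 lines: rdv cmn majj xswth jekeh bzlaf
Hunk 6: at line 4 remove [jekeh] add [wlii,pcu,rra] -> 8 lines: rdv cmn majj xswth wlii pcu rra bzlaf
Hunk 7: at line 3 remove [xswth] add [watlb] -> 8 lines: rdv cmn majj watlb wlii pcu rra bzlaf
Final line 5: wlii

Answer: wlii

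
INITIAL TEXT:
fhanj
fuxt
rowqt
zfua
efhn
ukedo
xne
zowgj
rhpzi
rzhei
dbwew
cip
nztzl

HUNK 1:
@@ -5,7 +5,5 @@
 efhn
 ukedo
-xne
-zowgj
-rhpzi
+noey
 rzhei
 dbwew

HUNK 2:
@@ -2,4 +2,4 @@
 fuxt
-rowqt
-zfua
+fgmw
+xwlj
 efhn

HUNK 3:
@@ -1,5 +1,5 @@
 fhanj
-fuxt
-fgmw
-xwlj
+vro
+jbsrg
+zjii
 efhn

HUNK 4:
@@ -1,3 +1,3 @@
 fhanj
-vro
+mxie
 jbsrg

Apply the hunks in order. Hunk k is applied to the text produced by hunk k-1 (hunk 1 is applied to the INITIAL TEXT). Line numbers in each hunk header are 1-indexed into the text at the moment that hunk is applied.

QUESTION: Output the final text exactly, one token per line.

Answer: fhanj
mxie
jbsrg
zjii
efhn
ukedo
noey
rzhei
dbwew
cip
nztzl

Derivation:
Hunk 1: at line 5 remove [xne,zowgj,rhpzi] add [noey] -> 11 lines: fhanj fuxt rowqt zfua efhn ukedo noey rzhei dbwew cip nztzl
Hunk 2: at line 2 remove [rowqt,zfua] add [fgmw,xwlj] -> 11 lines: fhanj fuxt fgmw xwlj efhn ukedo noey rzhei dbwew cip nztzl
Hunk 3: at line 1 remove [fuxt,fgmw,xwlj] add [vro,jbsrg,zjii] -> 11 lines: fhanj vro jbsrg zjii efhn ukedo noey rzhei dbwew cip nztzl
Hunk 4: at line 1 remove [vro] add [mxie] -> 11 lines: fhanj mxie jbsrg zjii efhn ukedo noey rzhei dbwew cip nztzl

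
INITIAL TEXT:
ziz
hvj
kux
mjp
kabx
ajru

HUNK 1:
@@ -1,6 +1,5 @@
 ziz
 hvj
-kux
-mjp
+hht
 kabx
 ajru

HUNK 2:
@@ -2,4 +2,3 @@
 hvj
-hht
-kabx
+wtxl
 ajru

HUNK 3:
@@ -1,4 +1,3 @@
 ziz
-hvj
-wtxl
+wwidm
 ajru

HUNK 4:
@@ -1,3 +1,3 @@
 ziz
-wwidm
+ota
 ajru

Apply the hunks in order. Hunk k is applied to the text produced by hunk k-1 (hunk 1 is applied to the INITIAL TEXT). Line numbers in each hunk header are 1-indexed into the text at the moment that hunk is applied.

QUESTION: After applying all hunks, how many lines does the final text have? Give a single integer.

Hunk 1: at line 1 remove [kux,mjp] add [hht] -> 5 lines: ziz hvj hht kabx ajru
Hunk 2: at line 2 remove [hht,kabx] add [wtxl] -> 4 lines: ziz hvj wtxl ajru
Hunk 3: at line 1 remove [hvj,wtxl] add [wwidm] -> 3 lines: ziz wwidm ajru
Hunk 4: at line 1 remove [wwidm] add [ota] -> 3 lines: ziz ota ajru
Final line count: 3

Answer: 3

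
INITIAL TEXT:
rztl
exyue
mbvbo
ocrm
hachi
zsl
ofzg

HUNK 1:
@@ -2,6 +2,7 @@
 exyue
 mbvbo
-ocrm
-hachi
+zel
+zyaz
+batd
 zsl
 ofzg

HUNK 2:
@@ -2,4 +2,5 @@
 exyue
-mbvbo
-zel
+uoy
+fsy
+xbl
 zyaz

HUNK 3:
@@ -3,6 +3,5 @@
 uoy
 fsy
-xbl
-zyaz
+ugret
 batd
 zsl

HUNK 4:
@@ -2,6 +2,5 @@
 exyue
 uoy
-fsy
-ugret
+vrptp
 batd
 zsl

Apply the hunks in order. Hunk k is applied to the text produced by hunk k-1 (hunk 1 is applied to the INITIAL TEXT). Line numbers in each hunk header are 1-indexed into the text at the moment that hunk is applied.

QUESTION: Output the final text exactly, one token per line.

Answer: rztl
exyue
uoy
vrptp
batd
zsl
ofzg

Derivation:
Hunk 1: at line 2 remove [ocrm,hachi] add [zel,zyaz,batd] -> 8 lines: rztl exyue mbvbo zel zyaz batd zsl ofzg
Hunk 2: at line 2 remove [mbvbo,zel] add [uoy,fsy,xbl] -> 9 lines: rztl exyue uoy fsy xbl zyaz batd zsl ofzg
Hunk 3: at line 3 remove [xbl,zyaz] add [ugret] -> 8 lines: rztl exyue uoy fsy ugret batd zsl ofzg
Hunk 4: at line 2 remove [fsy,ugret] add [vrptp] -> 7 lines: rztl exyue uoy vrptp batd zsl ofzg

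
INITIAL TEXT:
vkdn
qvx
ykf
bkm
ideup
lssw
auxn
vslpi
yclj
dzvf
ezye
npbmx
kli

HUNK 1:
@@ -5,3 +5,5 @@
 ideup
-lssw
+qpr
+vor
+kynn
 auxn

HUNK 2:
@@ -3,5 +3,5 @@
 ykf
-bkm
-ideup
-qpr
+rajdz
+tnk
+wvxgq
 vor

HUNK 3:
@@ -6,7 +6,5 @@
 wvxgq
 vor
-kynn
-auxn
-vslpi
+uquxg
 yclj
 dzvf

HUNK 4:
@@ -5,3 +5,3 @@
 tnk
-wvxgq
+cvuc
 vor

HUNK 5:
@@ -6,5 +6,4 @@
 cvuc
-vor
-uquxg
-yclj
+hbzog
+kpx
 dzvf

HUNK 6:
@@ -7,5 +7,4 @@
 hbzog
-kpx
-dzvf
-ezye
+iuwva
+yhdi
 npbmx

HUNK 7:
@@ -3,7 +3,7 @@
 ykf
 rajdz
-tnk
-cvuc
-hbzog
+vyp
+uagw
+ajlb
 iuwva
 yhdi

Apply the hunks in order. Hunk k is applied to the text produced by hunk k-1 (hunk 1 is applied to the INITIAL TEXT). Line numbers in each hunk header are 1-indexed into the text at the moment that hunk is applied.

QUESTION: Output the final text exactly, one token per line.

Hunk 1: at line 5 remove [lssw] add [qpr,vor,kynn] -> 15 lines: vkdn qvx ykf bkm ideup qpr vor kynn auxn vslpi yclj dzvf ezye npbmx kli
Hunk 2: at line 3 remove [bkm,ideup,qpr] add [rajdz,tnk,wvxgq] -> 15 lines: vkdn qvx ykf rajdz tnk wvxgq vor kynn auxn vslpi yclj dzvf ezye npbmx kli
Hunk 3: at line 6 remove [kynn,auxn,vslpi] add [uquxg] -> 13 lines: vkdn qvx ykf rajdz tnk wvxgq vor uquxg yclj dzvf ezye npbmx kli
Hunk 4: at line 5 remove [wvxgq] add [cvuc] -> 13 lines: vkdn qvx ykf rajdz tnk cvuc vor uquxg yclj dzvf ezye npbmx kli
Hunk 5: at line 6 remove [vor,uquxg,yclj] add [hbzog,kpx] -> 12 lines: vkdn qvx ykf rajdz tnk cvuc hbzog kpx dzvf ezye npbmx kli
Hunk 6: at line 7 remove [kpx,dzvf,ezye] add [iuwva,yhdi] -> 11 lines: vkdn qvx ykf rajdz tnk cvuc hbzog iuwva yhdi npbmx kli
Hunk 7: at line 3 remove [tnk,cvuc,hbzog] add [vyp,uagw,ajlb] -> 11 lines: vkdn qvx ykf rajdz vyp uagw ajlb iuwva yhdi npbmx kli

Answer: vkdn
qvx
ykf
rajdz
vyp
uagw
ajlb
iuwva
yhdi
npbmx
kli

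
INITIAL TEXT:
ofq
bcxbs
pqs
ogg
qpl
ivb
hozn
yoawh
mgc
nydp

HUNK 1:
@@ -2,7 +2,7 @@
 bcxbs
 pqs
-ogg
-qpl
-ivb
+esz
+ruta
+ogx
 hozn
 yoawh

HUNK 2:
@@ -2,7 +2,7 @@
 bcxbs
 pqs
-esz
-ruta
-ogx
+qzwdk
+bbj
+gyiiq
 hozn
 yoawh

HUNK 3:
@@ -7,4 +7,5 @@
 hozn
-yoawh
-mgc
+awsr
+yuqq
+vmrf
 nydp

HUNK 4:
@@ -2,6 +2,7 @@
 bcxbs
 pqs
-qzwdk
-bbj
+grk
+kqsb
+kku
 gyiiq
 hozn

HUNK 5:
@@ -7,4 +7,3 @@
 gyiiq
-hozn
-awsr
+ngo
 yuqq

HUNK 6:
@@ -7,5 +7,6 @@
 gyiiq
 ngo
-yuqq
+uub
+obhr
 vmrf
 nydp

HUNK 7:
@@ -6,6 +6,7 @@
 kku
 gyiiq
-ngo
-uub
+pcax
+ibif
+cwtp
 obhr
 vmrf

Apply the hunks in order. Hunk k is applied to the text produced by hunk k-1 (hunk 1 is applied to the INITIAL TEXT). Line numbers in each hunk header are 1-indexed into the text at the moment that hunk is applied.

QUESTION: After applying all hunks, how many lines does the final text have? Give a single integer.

Hunk 1: at line 2 remove [ogg,qpl,ivb] add [esz,ruta,ogx] -> 10 lines: ofq bcxbs pqs esz ruta ogx hozn yoawh mgc nydp
Hunk 2: at line 2 remove [esz,ruta,ogx] add [qzwdk,bbj,gyiiq] -> 10 lines: ofq bcxbs pqs qzwdk bbj gyiiq hozn yoawh mgc nydp
Hunk 3: at line 7 remove [yoawh,mgc] add [awsr,yuqq,vmrf] -> 11 lines: ofq bcxbs pqs qzwdk bbj gyiiq hozn awsr yuqq vmrf nydp
Hunk 4: at line 2 remove [qzwdk,bbj] add [grk,kqsb,kku] -> 12 lines: ofq bcxbs pqs grk kqsb kku gyiiq hozn awsr yuqq vmrf nydp
Hunk 5: at line 7 remove [hozn,awsr] add [ngo] -> 11 lines: ofq bcxbs pqs grk kqsb kku gyiiq ngo yuqq vmrf nydp
Hunk 6: at line 7 remove [yuqq] add [uub,obhr] -> 12 lines: ofq bcxbs pqs grk kqsb kku gyiiq ngo uub obhr vmrf nydp
Hunk 7: at line 6 remove [ngo,uub] add [pcax,ibif,cwtp] -> 13 lines: ofq bcxbs pqs grk kqsb kku gyiiq pcax ibif cwtp obhr vmrf nydp
Final line count: 13

Answer: 13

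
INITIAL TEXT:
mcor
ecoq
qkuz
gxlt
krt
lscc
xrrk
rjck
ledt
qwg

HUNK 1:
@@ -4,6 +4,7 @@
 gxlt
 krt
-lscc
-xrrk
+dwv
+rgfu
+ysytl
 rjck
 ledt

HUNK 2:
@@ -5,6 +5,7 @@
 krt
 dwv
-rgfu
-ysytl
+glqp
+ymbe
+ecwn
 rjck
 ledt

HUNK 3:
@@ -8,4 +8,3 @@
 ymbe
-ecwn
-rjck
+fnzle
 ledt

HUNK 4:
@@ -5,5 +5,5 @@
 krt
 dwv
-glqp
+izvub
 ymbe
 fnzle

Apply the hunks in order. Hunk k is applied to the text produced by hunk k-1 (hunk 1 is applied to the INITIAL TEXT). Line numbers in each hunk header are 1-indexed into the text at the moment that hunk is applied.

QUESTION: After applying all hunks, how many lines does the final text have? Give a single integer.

Answer: 11

Derivation:
Hunk 1: at line 4 remove [lscc,xrrk] add [dwv,rgfu,ysytl] -> 11 lines: mcor ecoq qkuz gxlt krt dwv rgfu ysytl rjck ledt qwg
Hunk 2: at line 5 remove [rgfu,ysytl] add [glqp,ymbe,ecwn] -> 12 lines: mcor ecoq qkuz gxlt krt dwv glqp ymbe ecwn rjck ledt qwg
Hunk 3: at line 8 remove [ecwn,rjck] add [fnzle] -> 11 lines: mcor ecoq qkuz gxlt krt dwv glqp ymbe fnzle ledt qwg
Hunk 4: at line 5 remove [glqp] add [izvub] -> 11 lines: mcor ecoq qkuz gxlt krt dwv izvub ymbe fnzle ledt qwg
Final line count: 11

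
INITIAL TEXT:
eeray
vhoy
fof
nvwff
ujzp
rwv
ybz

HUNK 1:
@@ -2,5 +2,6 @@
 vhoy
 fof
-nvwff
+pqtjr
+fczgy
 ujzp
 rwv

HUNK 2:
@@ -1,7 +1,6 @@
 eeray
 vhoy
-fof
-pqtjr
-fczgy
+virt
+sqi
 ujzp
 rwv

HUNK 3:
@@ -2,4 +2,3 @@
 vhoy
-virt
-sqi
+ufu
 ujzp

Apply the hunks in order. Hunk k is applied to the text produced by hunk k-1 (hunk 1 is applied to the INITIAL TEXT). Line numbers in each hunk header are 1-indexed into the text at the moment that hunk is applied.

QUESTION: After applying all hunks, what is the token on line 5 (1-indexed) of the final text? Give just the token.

Answer: rwv

Derivation:
Hunk 1: at line 2 remove [nvwff] add [pqtjr,fczgy] -> 8 lines: eeray vhoy fof pqtjr fczgy ujzp rwv ybz
Hunk 2: at line 1 remove [fof,pqtjr,fczgy] add [virt,sqi] -> 7 lines: eeray vhoy virt sqi ujzp rwv ybz
Hunk 3: at line 2 remove [virt,sqi] add [ufu] -> 6 lines: eeray vhoy ufu ujzp rwv ybz
Final line 5: rwv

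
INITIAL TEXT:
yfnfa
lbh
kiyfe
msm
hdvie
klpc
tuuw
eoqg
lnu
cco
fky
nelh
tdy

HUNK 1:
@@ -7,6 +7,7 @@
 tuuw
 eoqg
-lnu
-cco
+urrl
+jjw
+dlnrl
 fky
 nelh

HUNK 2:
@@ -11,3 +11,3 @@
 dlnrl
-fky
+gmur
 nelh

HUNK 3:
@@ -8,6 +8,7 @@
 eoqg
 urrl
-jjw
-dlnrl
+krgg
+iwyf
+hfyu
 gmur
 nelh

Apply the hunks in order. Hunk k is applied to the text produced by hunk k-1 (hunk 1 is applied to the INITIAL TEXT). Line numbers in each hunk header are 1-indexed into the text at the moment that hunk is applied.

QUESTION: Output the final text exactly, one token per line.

Answer: yfnfa
lbh
kiyfe
msm
hdvie
klpc
tuuw
eoqg
urrl
krgg
iwyf
hfyu
gmur
nelh
tdy

Derivation:
Hunk 1: at line 7 remove [lnu,cco] add [urrl,jjw,dlnrl] -> 14 lines: yfnfa lbh kiyfe msm hdvie klpc tuuw eoqg urrl jjw dlnrl fky nelh tdy
Hunk 2: at line 11 remove [fky] add [gmur] -> 14 lines: yfnfa lbh kiyfe msm hdvie klpc tuuw eoqg urrl jjw dlnrl gmur nelh tdy
Hunk 3: at line 8 remove [jjw,dlnrl] add [krgg,iwyf,hfyu] -> 15 lines: yfnfa lbh kiyfe msm hdvie klpc tuuw eoqg urrl krgg iwyf hfyu gmur nelh tdy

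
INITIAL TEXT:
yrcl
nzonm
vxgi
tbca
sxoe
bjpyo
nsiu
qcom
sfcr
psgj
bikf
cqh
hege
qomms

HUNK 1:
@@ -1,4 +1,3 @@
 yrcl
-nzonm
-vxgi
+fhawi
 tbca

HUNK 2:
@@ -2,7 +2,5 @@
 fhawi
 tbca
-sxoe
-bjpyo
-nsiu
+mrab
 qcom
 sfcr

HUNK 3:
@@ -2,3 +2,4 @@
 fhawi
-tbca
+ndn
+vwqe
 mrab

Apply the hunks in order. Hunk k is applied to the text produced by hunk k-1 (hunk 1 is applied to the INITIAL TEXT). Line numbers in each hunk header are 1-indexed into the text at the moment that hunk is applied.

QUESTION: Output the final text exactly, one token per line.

Answer: yrcl
fhawi
ndn
vwqe
mrab
qcom
sfcr
psgj
bikf
cqh
hege
qomms

Derivation:
Hunk 1: at line 1 remove [nzonm,vxgi] add [fhawi] -> 13 lines: yrcl fhawi tbca sxoe bjpyo nsiu qcom sfcr psgj bikf cqh hege qomms
Hunk 2: at line 2 remove [sxoe,bjpyo,nsiu] add [mrab] -> 11 lines: yrcl fhawi tbca mrab qcom sfcr psgj bikf cqh hege qomms
Hunk 3: at line 2 remove [tbca] add [ndn,vwqe] -> 12 lines: yrcl fhawi ndn vwqe mrab qcom sfcr psgj bikf cqh hege qomms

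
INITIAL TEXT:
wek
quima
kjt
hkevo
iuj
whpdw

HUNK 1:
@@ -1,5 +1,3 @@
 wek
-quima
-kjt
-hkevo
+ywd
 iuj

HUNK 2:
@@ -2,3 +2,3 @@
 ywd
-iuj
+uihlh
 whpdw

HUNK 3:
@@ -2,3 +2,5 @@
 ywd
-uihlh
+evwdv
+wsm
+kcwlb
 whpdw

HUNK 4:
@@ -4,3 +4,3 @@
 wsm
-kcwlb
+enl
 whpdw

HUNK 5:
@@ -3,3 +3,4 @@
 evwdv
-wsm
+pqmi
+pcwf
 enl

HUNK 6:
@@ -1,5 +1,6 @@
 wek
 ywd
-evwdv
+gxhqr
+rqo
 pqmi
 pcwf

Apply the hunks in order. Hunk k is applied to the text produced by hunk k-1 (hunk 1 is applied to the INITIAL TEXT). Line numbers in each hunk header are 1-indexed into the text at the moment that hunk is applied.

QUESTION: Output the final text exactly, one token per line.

Answer: wek
ywd
gxhqr
rqo
pqmi
pcwf
enl
whpdw

Derivation:
Hunk 1: at line 1 remove [quima,kjt,hkevo] add [ywd] -> 4 lines: wek ywd iuj whpdw
Hunk 2: at line 2 remove [iuj] add [uihlh] -> 4 lines: wek ywd uihlh whpdw
Hunk 3: at line 2 remove [uihlh] add [evwdv,wsm,kcwlb] -> 6 lines: wek ywd evwdv wsm kcwlb whpdw
Hunk 4: at line 4 remove [kcwlb] add [enl] -> 6 lines: wek ywd evwdv wsm enl whpdw
Hunk 5: at line 3 remove [wsm] add [pqmi,pcwf] -> 7 lines: wek ywd evwdv pqmi pcwf enl whpdw
Hunk 6: at line 1 remove [evwdv] add [gxhqr,rqo] -> 8 lines: wek ywd gxhqr rqo pqmi pcwf enl whpdw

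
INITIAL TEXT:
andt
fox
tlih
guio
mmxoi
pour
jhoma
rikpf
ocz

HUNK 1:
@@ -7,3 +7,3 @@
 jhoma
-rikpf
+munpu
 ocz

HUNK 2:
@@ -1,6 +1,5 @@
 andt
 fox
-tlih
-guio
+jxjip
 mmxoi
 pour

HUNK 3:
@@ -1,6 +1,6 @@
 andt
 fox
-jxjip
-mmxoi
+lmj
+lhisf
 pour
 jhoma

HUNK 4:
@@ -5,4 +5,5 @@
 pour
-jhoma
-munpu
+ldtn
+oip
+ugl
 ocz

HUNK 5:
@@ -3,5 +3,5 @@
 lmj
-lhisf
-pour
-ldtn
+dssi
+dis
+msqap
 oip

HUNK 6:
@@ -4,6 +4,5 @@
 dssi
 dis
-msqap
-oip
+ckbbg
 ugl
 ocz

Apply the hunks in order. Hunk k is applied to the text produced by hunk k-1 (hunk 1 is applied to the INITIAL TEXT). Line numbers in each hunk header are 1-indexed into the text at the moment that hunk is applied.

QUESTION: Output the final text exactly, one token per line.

Answer: andt
fox
lmj
dssi
dis
ckbbg
ugl
ocz

Derivation:
Hunk 1: at line 7 remove [rikpf] add [munpu] -> 9 lines: andt fox tlih guio mmxoi pour jhoma munpu ocz
Hunk 2: at line 1 remove [tlih,guio] add [jxjip] -> 8 lines: andt fox jxjip mmxoi pour jhoma munpu ocz
Hunk 3: at line 1 remove [jxjip,mmxoi] add [lmj,lhisf] -> 8 lines: andt fox lmj lhisf pour jhoma munpu ocz
Hunk 4: at line 5 remove [jhoma,munpu] add [ldtn,oip,ugl] -> 9 lines: andt fox lmj lhisf pour ldtn oip ugl ocz
Hunk 5: at line 3 remove [lhisf,pour,ldtn] add [dssi,dis,msqap] -> 9 lines: andt fox lmj dssi dis msqap oip ugl ocz
Hunk 6: at line 4 remove [msqap,oip] add [ckbbg] -> 8 lines: andt fox lmj dssi dis ckbbg ugl ocz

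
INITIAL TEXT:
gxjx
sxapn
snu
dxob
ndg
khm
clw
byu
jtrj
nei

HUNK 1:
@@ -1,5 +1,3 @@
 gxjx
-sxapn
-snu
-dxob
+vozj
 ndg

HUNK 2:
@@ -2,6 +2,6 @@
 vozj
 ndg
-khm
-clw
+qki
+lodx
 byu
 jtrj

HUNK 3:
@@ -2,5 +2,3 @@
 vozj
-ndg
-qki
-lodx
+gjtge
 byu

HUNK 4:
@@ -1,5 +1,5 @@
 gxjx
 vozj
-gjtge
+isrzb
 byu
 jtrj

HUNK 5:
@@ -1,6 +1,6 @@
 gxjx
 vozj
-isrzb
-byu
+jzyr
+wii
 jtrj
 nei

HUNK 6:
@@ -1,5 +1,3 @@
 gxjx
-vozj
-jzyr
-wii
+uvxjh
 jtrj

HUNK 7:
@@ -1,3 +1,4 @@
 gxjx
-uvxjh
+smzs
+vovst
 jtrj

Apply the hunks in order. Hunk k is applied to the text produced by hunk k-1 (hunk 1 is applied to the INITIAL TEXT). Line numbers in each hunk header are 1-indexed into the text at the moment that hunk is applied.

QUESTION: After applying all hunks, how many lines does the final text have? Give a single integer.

Hunk 1: at line 1 remove [sxapn,snu,dxob] add [vozj] -> 8 lines: gxjx vozj ndg khm clw byu jtrj nei
Hunk 2: at line 2 remove [khm,clw] add [qki,lodx] -> 8 lines: gxjx vozj ndg qki lodx byu jtrj nei
Hunk 3: at line 2 remove [ndg,qki,lodx] add [gjtge] -> 6 lines: gxjx vozj gjtge byu jtrj nei
Hunk 4: at line 1 remove [gjtge] add [isrzb] -> 6 lines: gxjx vozj isrzb byu jtrj nei
Hunk 5: at line 1 remove [isrzb,byu] add [jzyr,wii] -> 6 lines: gxjx vozj jzyr wii jtrj nei
Hunk 6: at line 1 remove [vozj,jzyr,wii] add [uvxjh] -> 4 lines: gxjx uvxjh jtrj nei
Hunk 7: at line 1 remove [uvxjh] add [smzs,vovst] -> 5 lines: gxjx smzs vovst jtrj nei
Final line count: 5

Answer: 5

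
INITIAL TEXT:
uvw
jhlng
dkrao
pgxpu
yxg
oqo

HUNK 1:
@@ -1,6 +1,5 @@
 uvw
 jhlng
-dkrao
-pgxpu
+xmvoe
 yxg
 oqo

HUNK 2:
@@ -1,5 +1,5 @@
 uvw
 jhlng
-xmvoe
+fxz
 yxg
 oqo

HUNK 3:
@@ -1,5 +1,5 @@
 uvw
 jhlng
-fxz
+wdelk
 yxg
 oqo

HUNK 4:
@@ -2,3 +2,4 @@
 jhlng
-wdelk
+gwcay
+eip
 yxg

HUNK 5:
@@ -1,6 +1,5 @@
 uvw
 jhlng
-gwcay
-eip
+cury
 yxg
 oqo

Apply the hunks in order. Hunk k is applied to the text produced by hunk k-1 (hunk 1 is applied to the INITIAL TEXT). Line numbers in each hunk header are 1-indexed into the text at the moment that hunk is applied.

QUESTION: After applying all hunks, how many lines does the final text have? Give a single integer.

Answer: 5

Derivation:
Hunk 1: at line 1 remove [dkrao,pgxpu] add [xmvoe] -> 5 lines: uvw jhlng xmvoe yxg oqo
Hunk 2: at line 1 remove [xmvoe] add [fxz] -> 5 lines: uvw jhlng fxz yxg oqo
Hunk 3: at line 1 remove [fxz] add [wdelk] -> 5 lines: uvw jhlng wdelk yxg oqo
Hunk 4: at line 2 remove [wdelk] add [gwcay,eip] -> 6 lines: uvw jhlng gwcay eip yxg oqo
Hunk 5: at line 1 remove [gwcay,eip] add [cury] -> 5 lines: uvw jhlng cury yxg oqo
Final line count: 5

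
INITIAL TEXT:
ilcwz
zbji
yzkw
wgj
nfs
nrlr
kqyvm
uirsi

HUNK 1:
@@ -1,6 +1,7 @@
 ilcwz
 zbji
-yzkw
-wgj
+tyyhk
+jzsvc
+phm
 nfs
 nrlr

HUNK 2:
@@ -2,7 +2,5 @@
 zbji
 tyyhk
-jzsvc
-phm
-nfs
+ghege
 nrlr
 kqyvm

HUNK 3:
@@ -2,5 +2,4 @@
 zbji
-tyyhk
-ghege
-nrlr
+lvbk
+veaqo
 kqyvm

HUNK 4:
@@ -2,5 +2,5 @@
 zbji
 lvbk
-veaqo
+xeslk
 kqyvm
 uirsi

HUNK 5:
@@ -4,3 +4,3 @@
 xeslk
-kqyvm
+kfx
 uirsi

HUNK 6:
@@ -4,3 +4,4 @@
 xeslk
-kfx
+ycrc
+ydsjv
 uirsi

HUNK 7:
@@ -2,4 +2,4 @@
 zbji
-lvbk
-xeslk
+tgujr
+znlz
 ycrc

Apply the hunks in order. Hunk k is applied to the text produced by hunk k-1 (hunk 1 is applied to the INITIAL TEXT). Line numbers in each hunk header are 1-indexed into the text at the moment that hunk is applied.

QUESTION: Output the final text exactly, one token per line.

Answer: ilcwz
zbji
tgujr
znlz
ycrc
ydsjv
uirsi

Derivation:
Hunk 1: at line 1 remove [yzkw,wgj] add [tyyhk,jzsvc,phm] -> 9 lines: ilcwz zbji tyyhk jzsvc phm nfs nrlr kqyvm uirsi
Hunk 2: at line 2 remove [jzsvc,phm,nfs] add [ghege] -> 7 lines: ilcwz zbji tyyhk ghege nrlr kqyvm uirsi
Hunk 3: at line 2 remove [tyyhk,ghege,nrlr] add [lvbk,veaqo] -> 6 lines: ilcwz zbji lvbk veaqo kqyvm uirsi
Hunk 4: at line 2 remove [veaqo] add [xeslk] -> 6 lines: ilcwz zbji lvbk xeslk kqyvm uirsi
Hunk 5: at line 4 remove [kqyvm] add [kfx] -> 6 lines: ilcwz zbji lvbk xeslk kfx uirsi
Hunk 6: at line 4 remove [kfx] add [ycrc,ydsjv] -> 7 lines: ilcwz zbji lvbk xeslk ycrc ydsjv uirsi
Hunk 7: at line 2 remove [lvbk,xeslk] add [tgujr,znlz] -> 7 lines: ilcwz zbji tgujr znlz ycrc ydsjv uirsi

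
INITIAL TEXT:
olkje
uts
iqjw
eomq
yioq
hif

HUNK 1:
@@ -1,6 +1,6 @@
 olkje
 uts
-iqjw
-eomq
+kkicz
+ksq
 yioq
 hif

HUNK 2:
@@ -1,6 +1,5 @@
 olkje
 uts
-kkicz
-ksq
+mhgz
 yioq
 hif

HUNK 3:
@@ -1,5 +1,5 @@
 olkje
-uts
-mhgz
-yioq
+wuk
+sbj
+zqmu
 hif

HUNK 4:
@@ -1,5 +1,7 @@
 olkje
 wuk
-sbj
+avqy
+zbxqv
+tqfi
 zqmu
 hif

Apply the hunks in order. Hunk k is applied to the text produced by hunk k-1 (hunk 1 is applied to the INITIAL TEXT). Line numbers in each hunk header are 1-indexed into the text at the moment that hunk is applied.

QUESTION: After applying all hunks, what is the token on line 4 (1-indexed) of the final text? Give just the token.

Answer: zbxqv

Derivation:
Hunk 1: at line 1 remove [iqjw,eomq] add [kkicz,ksq] -> 6 lines: olkje uts kkicz ksq yioq hif
Hunk 2: at line 1 remove [kkicz,ksq] add [mhgz] -> 5 lines: olkje uts mhgz yioq hif
Hunk 3: at line 1 remove [uts,mhgz,yioq] add [wuk,sbj,zqmu] -> 5 lines: olkje wuk sbj zqmu hif
Hunk 4: at line 1 remove [sbj] add [avqy,zbxqv,tqfi] -> 7 lines: olkje wuk avqy zbxqv tqfi zqmu hif
Final line 4: zbxqv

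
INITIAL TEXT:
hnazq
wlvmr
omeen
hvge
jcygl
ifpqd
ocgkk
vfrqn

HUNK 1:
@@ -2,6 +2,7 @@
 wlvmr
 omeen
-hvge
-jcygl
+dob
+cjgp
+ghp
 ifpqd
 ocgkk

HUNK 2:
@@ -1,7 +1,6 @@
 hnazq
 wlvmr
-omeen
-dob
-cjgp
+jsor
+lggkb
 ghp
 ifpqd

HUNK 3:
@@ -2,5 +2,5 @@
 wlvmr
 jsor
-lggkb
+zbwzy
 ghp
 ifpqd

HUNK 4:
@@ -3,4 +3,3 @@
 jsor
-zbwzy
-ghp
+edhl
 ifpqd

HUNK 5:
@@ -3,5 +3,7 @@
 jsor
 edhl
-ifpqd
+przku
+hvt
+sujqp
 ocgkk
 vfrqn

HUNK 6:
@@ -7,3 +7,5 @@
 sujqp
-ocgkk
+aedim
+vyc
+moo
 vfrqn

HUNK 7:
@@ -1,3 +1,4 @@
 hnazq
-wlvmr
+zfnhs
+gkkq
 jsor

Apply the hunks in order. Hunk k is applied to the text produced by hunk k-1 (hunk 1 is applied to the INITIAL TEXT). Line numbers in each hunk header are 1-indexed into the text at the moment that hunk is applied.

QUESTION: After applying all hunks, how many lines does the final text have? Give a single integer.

Answer: 12

Derivation:
Hunk 1: at line 2 remove [hvge,jcygl] add [dob,cjgp,ghp] -> 9 lines: hnazq wlvmr omeen dob cjgp ghp ifpqd ocgkk vfrqn
Hunk 2: at line 1 remove [omeen,dob,cjgp] add [jsor,lggkb] -> 8 lines: hnazq wlvmr jsor lggkb ghp ifpqd ocgkk vfrqn
Hunk 3: at line 2 remove [lggkb] add [zbwzy] -> 8 lines: hnazq wlvmr jsor zbwzy ghp ifpqd ocgkk vfrqn
Hunk 4: at line 3 remove [zbwzy,ghp] add [edhl] -> 7 lines: hnazq wlvmr jsor edhl ifpqd ocgkk vfrqn
Hunk 5: at line 3 remove [ifpqd] add [przku,hvt,sujqp] -> 9 lines: hnazq wlvmr jsor edhl przku hvt sujqp ocgkk vfrqn
Hunk 6: at line 7 remove [ocgkk] add [aedim,vyc,moo] -> 11 lines: hnazq wlvmr jsor edhl przku hvt sujqp aedim vyc moo vfrqn
Hunk 7: at line 1 remove [wlvmr] add [zfnhs,gkkq] -> 12 lines: hnazq zfnhs gkkq jsor edhl przku hvt sujqp aedim vyc moo vfrqn
Final line count: 12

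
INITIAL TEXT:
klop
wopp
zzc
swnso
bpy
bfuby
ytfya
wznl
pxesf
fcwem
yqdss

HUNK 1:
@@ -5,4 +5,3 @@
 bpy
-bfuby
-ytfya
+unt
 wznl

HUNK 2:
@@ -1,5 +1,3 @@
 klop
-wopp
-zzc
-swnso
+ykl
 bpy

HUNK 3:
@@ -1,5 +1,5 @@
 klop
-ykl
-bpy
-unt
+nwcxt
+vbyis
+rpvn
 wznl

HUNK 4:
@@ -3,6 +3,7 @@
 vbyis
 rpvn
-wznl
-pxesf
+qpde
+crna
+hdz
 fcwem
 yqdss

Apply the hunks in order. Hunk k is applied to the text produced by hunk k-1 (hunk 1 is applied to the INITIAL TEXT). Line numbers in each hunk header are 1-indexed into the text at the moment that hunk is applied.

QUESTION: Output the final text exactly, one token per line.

Hunk 1: at line 5 remove [bfuby,ytfya] add [unt] -> 10 lines: klop wopp zzc swnso bpy unt wznl pxesf fcwem yqdss
Hunk 2: at line 1 remove [wopp,zzc,swnso] add [ykl] -> 8 lines: klop ykl bpy unt wznl pxesf fcwem yqdss
Hunk 3: at line 1 remove [ykl,bpy,unt] add [nwcxt,vbyis,rpvn] -> 8 lines: klop nwcxt vbyis rpvn wznl pxesf fcwem yqdss
Hunk 4: at line 3 remove [wznl,pxesf] add [qpde,crna,hdz] -> 9 lines: klop nwcxt vbyis rpvn qpde crna hdz fcwem yqdss

Answer: klop
nwcxt
vbyis
rpvn
qpde
crna
hdz
fcwem
yqdss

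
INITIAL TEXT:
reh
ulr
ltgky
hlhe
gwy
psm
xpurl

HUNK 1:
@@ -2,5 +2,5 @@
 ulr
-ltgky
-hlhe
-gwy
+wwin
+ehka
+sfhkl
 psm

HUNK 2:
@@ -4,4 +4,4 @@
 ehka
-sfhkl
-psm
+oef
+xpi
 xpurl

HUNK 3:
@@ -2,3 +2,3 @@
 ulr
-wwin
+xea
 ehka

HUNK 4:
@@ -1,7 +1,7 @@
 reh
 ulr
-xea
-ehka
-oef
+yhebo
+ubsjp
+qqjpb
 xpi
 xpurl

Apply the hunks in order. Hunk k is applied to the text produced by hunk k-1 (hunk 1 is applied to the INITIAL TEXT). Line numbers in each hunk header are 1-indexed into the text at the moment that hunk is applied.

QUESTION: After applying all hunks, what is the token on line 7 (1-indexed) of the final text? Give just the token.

Hunk 1: at line 2 remove [ltgky,hlhe,gwy] add [wwin,ehka,sfhkl] -> 7 lines: reh ulr wwin ehka sfhkl psm xpurl
Hunk 2: at line 4 remove [sfhkl,psm] add [oef,xpi] -> 7 lines: reh ulr wwin ehka oef xpi xpurl
Hunk 3: at line 2 remove [wwin] add [xea] -> 7 lines: reh ulr xea ehka oef xpi xpurl
Hunk 4: at line 1 remove [xea,ehka,oef] add [yhebo,ubsjp,qqjpb] -> 7 lines: reh ulr yhebo ubsjp qqjpb xpi xpurl
Final line 7: xpurl

Answer: xpurl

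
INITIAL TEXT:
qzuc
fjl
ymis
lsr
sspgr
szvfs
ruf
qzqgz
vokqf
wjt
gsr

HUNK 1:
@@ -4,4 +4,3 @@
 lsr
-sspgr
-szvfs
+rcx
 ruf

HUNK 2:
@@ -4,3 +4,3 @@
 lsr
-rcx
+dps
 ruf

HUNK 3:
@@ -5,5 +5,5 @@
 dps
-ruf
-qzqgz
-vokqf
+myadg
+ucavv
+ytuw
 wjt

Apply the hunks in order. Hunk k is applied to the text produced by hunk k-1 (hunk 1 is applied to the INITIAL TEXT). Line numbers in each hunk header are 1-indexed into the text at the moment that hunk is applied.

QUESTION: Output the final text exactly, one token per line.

Hunk 1: at line 4 remove [sspgr,szvfs] add [rcx] -> 10 lines: qzuc fjl ymis lsr rcx ruf qzqgz vokqf wjt gsr
Hunk 2: at line 4 remove [rcx] add [dps] -> 10 lines: qzuc fjl ymis lsr dps ruf qzqgz vokqf wjt gsr
Hunk 3: at line 5 remove [ruf,qzqgz,vokqf] add [myadg,ucavv,ytuw] -> 10 lines: qzuc fjl ymis lsr dps myadg ucavv ytuw wjt gsr

Answer: qzuc
fjl
ymis
lsr
dps
myadg
ucavv
ytuw
wjt
gsr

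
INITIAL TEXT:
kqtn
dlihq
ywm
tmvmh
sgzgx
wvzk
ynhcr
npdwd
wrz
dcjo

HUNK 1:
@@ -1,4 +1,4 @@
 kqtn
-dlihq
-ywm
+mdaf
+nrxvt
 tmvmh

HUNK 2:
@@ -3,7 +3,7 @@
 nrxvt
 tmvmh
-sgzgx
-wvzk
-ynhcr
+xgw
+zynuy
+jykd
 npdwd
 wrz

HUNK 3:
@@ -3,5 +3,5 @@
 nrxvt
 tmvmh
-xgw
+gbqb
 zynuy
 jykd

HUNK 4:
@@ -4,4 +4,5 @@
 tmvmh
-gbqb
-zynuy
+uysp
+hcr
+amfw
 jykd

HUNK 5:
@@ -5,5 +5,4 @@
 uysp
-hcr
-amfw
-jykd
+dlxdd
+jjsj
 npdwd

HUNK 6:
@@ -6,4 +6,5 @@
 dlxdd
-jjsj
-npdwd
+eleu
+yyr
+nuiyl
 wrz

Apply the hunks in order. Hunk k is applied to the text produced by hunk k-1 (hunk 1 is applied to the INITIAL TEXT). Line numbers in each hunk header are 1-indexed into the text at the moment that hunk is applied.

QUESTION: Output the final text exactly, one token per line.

Answer: kqtn
mdaf
nrxvt
tmvmh
uysp
dlxdd
eleu
yyr
nuiyl
wrz
dcjo

Derivation:
Hunk 1: at line 1 remove [dlihq,ywm] add [mdaf,nrxvt] -> 10 lines: kqtn mdaf nrxvt tmvmh sgzgx wvzk ynhcr npdwd wrz dcjo
Hunk 2: at line 3 remove [sgzgx,wvzk,ynhcr] add [xgw,zynuy,jykd] -> 10 lines: kqtn mdaf nrxvt tmvmh xgw zynuy jykd npdwd wrz dcjo
Hunk 3: at line 3 remove [xgw] add [gbqb] -> 10 lines: kqtn mdaf nrxvt tmvmh gbqb zynuy jykd npdwd wrz dcjo
Hunk 4: at line 4 remove [gbqb,zynuy] add [uysp,hcr,amfw] -> 11 lines: kqtn mdaf nrxvt tmvmh uysp hcr amfw jykd npdwd wrz dcjo
Hunk 5: at line 5 remove [hcr,amfw,jykd] add [dlxdd,jjsj] -> 10 lines: kqtn mdaf nrxvt tmvmh uysp dlxdd jjsj npdwd wrz dcjo
Hunk 6: at line 6 remove [jjsj,npdwd] add [eleu,yyr,nuiyl] -> 11 lines: kqtn mdaf nrxvt tmvmh uysp dlxdd eleu yyr nuiyl wrz dcjo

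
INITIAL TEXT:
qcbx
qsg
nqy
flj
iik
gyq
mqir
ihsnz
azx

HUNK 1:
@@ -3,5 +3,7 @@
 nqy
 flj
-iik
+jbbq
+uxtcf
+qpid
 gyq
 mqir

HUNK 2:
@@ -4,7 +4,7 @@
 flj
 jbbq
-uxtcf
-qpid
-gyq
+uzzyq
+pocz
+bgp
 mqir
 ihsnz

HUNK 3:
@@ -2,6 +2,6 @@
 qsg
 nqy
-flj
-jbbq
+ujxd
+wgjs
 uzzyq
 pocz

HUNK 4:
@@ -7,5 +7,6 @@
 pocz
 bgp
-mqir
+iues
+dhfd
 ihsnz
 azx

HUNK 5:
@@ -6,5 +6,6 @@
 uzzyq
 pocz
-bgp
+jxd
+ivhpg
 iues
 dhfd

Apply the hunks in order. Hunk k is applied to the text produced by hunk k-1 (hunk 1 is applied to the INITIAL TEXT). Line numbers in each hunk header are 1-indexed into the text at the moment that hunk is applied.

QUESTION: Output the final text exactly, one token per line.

Hunk 1: at line 3 remove [iik] add [jbbq,uxtcf,qpid] -> 11 lines: qcbx qsg nqy flj jbbq uxtcf qpid gyq mqir ihsnz azx
Hunk 2: at line 4 remove [uxtcf,qpid,gyq] add [uzzyq,pocz,bgp] -> 11 lines: qcbx qsg nqy flj jbbq uzzyq pocz bgp mqir ihsnz azx
Hunk 3: at line 2 remove [flj,jbbq] add [ujxd,wgjs] -> 11 lines: qcbx qsg nqy ujxd wgjs uzzyq pocz bgp mqir ihsnz azx
Hunk 4: at line 7 remove [mqir] add [iues,dhfd] -> 12 lines: qcbx qsg nqy ujxd wgjs uzzyq pocz bgp iues dhfd ihsnz azx
Hunk 5: at line 6 remove [bgp] add [jxd,ivhpg] -> 13 lines: qcbx qsg nqy ujxd wgjs uzzyq pocz jxd ivhpg iues dhfd ihsnz azx

Answer: qcbx
qsg
nqy
ujxd
wgjs
uzzyq
pocz
jxd
ivhpg
iues
dhfd
ihsnz
azx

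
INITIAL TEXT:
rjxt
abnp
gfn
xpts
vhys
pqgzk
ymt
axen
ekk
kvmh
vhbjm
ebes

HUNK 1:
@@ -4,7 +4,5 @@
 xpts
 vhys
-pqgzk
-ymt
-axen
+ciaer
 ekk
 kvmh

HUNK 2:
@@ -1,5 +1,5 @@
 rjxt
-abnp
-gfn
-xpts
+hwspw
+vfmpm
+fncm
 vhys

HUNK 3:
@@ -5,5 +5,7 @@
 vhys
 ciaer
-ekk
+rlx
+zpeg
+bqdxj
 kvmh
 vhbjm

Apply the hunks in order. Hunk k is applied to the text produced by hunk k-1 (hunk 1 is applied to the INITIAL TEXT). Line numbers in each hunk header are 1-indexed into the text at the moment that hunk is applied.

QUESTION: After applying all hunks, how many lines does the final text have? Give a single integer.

Hunk 1: at line 4 remove [pqgzk,ymt,axen] add [ciaer] -> 10 lines: rjxt abnp gfn xpts vhys ciaer ekk kvmh vhbjm ebes
Hunk 2: at line 1 remove [abnp,gfn,xpts] add [hwspw,vfmpm,fncm] -> 10 lines: rjxt hwspw vfmpm fncm vhys ciaer ekk kvmh vhbjm ebes
Hunk 3: at line 5 remove [ekk] add [rlx,zpeg,bqdxj] -> 12 lines: rjxt hwspw vfmpm fncm vhys ciaer rlx zpeg bqdxj kvmh vhbjm ebes
Final line count: 12

Answer: 12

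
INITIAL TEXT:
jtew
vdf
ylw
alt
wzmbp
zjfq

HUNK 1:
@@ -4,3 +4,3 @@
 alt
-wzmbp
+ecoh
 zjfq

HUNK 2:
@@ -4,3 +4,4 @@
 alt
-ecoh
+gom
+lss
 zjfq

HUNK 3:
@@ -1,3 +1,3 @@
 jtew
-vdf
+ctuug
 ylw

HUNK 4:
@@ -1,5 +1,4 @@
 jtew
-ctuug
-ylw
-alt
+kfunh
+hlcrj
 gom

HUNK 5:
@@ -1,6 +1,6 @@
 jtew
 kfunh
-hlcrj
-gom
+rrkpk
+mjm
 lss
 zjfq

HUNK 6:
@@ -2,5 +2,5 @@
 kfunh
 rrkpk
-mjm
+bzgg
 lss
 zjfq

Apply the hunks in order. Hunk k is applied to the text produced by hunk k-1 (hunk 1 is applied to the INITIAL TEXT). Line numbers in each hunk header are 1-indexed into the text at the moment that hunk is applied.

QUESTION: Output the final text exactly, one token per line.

Hunk 1: at line 4 remove [wzmbp] add [ecoh] -> 6 lines: jtew vdf ylw alt ecoh zjfq
Hunk 2: at line 4 remove [ecoh] add [gom,lss] -> 7 lines: jtew vdf ylw alt gom lss zjfq
Hunk 3: at line 1 remove [vdf] add [ctuug] -> 7 lines: jtew ctuug ylw alt gom lss zjfq
Hunk 4: at line 1 remove [ctuug,ylw,alt] add [kfunh,hlcrj] -> 6 lines: jtew kfunh hlcrj gom lss zjfq
Hunk 5: at line 1 remove [hlcrj,gom] add [rrkpk,mjm] -> 6 lines: jtew kfunh rrkpk mjm lss zjfq
Hunk 6: at line 2 remove [mjm] add [bzgg] -> 6 lines: jtew kfunh rrkpk bzgg lss zjfq

Answer: jtew
kfunh
rrkpk
bzgg
lss
zjfq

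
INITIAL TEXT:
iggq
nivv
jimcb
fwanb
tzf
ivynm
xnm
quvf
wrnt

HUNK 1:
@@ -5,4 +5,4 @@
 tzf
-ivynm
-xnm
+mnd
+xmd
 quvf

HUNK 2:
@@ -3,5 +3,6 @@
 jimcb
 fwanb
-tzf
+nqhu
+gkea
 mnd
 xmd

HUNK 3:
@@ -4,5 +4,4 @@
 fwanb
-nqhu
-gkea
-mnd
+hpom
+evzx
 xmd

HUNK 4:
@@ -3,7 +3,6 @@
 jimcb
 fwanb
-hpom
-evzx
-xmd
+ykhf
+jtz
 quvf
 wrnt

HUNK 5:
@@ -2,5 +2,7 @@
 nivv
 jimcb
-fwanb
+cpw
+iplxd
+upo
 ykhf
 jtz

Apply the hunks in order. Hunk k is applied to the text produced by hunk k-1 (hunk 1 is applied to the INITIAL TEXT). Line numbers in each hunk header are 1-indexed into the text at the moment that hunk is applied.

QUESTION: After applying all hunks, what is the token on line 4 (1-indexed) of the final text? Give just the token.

Answer: cpw

Derivation:
Hunk 1: at line 5 remove [ivynm,xnm] add [mnd,xmd] -> 9 lines: iggq nivv jimcb fwanb tzf mnd xmd quvf wrnt
Hunk 2: at line 3 remove [tzf] add [nqhu,gkea] -> 10 lines: iggq nivv jimcb fwanb nqhu gkea mnd xmd quvf wrnt
Hunk 3: at line 4 remove [nqhu,gkea,mnd] add [hpom,evzx] -> 9 lines: iggq nivv jimcb fwanb hpom evzx xmd quvf wrnt
Hunk 4: at line 3 remove [hpom,evzx,xmd] add [ykhf,jtz] -> 8 lines: iggq nivv jimcb fwanb ykhf jtz quvf wrnt
Hunk 5: at line 2 remove [fwanb] add [cpw,iplxd,upo] -> 10 lines: iggq nivv jimcb cpw iplxd upo ykhf jtz quvf wrnt
Final line 4: cpw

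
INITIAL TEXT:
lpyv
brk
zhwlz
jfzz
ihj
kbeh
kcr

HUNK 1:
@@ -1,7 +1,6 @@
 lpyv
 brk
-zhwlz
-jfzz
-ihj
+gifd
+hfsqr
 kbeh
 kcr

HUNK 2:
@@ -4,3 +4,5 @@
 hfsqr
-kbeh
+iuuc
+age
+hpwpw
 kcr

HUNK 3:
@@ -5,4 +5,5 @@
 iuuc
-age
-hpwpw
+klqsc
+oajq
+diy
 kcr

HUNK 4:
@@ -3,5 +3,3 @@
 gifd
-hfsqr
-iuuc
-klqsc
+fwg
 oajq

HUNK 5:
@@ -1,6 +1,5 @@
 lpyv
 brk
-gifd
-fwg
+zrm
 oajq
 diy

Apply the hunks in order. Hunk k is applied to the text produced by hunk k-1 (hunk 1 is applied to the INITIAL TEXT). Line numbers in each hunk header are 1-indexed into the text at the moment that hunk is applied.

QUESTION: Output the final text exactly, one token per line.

Answer: lpyv
brk
zrm
oajq
diy
kcr

Derivation:
Hunk 1: at line 1 remove [zhwlz,jfzz,ihj] add [gifd,hfsqr] -> 6 lines: lpyv brk gifd hfsqr kbeh kcr
Hunk 2: at line 4 remove [kbeh] add [iuuc,age,hpwpw] -> 8 lines: lpyv brk gifd hfsqr iuuc age hpwpw kcr
Hunk 3: at line 5 remove [age,hpwpw] add [klqsc,oajq,diy] -> 9 lines: lpyv brk gifd hfsqr iuuc klqsc oajq diy kcr
Hunk 4: at line 3 remove [hfsqr,iuuc,klqsc] add [fwg] -> 7 lines: lpyv brk gifd fwg oajq diy kcr
Hunk 5: at line 1 remove [gifd,fwg] add [zrm] -> 6 lines: lpyv brk zrm oajq diy kcr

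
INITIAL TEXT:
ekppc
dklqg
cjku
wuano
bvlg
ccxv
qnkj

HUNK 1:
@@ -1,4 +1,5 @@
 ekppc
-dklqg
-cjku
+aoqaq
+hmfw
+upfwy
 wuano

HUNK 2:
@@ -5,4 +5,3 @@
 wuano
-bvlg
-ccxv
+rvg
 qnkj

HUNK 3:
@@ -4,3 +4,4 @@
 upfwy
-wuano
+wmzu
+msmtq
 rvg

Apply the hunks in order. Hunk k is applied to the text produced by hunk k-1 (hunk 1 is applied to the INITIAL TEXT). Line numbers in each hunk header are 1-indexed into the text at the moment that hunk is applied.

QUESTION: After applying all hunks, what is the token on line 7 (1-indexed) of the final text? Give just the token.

Answer: rvg

Derivation:
Hunk 1: at line 1 remove [dklqg,cjku] add [aoqaq,hmfw,upfwy] -> 8 lines: ekppc aoqaq hmfw upfwy wuano bvlg ccxv qnkj
Hunk 2: at line 5 remove [bvlg,ccxv] add [rvg] -> 7 lines: ekppc aoqaq hmfw upfwy wuano rvg qnkj
Hunk 3: at line 4 remove [wuano] add [wmzu,msmtq] -> 8 lines: ekppc aoqaq hmfw upfwy wmzu msmtq rvg qnkj
Final line 7: rvg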